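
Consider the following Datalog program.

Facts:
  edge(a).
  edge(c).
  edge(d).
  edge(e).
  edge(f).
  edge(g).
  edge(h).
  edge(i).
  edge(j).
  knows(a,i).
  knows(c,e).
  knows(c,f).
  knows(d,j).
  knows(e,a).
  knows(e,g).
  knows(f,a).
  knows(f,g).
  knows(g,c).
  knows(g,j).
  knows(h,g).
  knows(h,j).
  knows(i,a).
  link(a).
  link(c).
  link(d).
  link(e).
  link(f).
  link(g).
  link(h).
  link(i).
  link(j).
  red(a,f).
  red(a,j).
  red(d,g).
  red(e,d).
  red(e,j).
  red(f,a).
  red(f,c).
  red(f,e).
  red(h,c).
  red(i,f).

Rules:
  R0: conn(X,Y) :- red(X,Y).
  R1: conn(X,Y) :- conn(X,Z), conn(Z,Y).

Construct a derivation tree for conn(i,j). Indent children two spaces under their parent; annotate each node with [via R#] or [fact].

round 1: derive conn(a,f) via R0 from red(a,f)
round 1: derive conn(a,j) via R0 from red(a,j)
round 1: derive conn(d,g) via R0 from red(d,g)
round 1: derive conn(e,d) via R0 from red(e,d)
round 1: derive conn(e,j) via R0 from red(e,j)
round 1: derive conn(f,a) via R0 from red(f,a)
round 1: derive conn(f,c) via R0 from red(f,c)
round 1: derive conn(f,e) via R0 from red(f,e)
round 1: derive conn(h,c) via R0 from red(h,c)
round 1: derive conn(i,f) via R0 from red(i,f)
round 2: derive conn(a,a) via R1 from conn(a,f), conn(f,a)
round 2: derive conn(a,c) via R1 from conn(a,f), conn(f,c)
round 2: derive conn(a,e) via R1 from conn(a,f), conn(f,e)
round 2: derive conn(e,g) via R1 from conn(e,d), conn(d,g)
round 2: derive conn(f,d) via R1 from conn(f,e), conn(e,d)
round 2: derive conn(f,f) via R1 from conn(f,a), conn(a,f)
round 2: derive conn(f,j) via R1 from conn(f,a), conn(a,j)
round 2: derive conn(i,a) via R1 from conn(i,f), conn(f,a)
round 2: derive conn(i,c) via R1 from conn(i,f), conn(f,c)
round 2: derive conn(i,e) via R1 from conn(i,f), conn(f,e)
round 3: derive conn(a,d) via R1 from conn(a,e), conn(e,d)
round 3: derive conn(a,g) via R1 from conn(a,e), conn(e,g)
round 3: derive conn(f,g) via R1 from conn(f,d), conn(d,g)
round 3: derive conn(i,d) via R1 from conn(i,e), conn(e,d)
round 3: derive conn(i,g) via R1 from conn(i,e), conn(e,g)
round 3: derive conn(i,j) via R1 from conn(i,a), conn(a,j)

conn(i,j)  [via R1]
  conn(i,a)  [via R1]
    conn(i,f)  [via R0]
      red(i,f)  [fact]
    conn(f,a)  [via R0]
      red(f,a)  [fact]
  conn(a,j)  [via R0]
    red(a,j)  [fact]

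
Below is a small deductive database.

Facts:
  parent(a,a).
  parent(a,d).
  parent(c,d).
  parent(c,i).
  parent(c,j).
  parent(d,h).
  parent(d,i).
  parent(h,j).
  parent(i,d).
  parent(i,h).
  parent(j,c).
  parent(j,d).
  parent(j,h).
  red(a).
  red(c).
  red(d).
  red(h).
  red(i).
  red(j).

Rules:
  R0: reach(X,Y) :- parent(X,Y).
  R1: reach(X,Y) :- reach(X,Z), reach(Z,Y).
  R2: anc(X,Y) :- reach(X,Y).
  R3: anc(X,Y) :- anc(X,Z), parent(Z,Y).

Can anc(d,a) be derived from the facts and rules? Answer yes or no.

round 1: derive reach(a,a) via R0 from parent(a,a)
round 1: derive reach(a,d) via R0 from parent(a,d)
round 1: derive reach(c,d) via R0 from parent(c,d)
round 1: derive reach(c,i) via R0 from parent(c,i)
round 1: derive reach(c,j) via R0 from parent(c,j)
round 1: derive reach(d,h) via R0 from parent(d,h)
round 1: derive reach(d,i) via R0 from parent(d,i)
round 1: derive reach(h,j) via R0 from parent(h,j)
round 1: derive reach(i,d) via R0 from parent(i,d)
round 1: derive reach(i,h) via R0 from parent(i,h)
round 1: derive reach(j,c) via R0 from parent(j,c)
round 1: derive reach(j,d) via R0 from parent(j,d)
round 1: derive reach(j,h) via R0 from parent(j,h)
round 2: derive reach(a,h) via R1 from reach(a,d), reach(d,h)
round 2: derive reach(a,i) via R1 from reach(a,d), reach(d,i)
round 2: derive reach(c,c) via R1 from reach(c,j), reach(j,c)
round 2: derive reach(c,h) via R1 from reach(c,d), reach(d,h)
round 2: derive reach(d,d) via R1 from reach(d,i), reach(i,d)
round 2: derive reach(d,j) via R1 from reach(d,h), reach(h,j)
round 2: derive reach(h,c) via R1 from reach(h,j), reach(j,c)
round 2: derive reach(h,d) via R1 from reach(h,j), reach(j,d)
round 2: derive reach(h,h) via R1 from reach(h,j), reach(j,h)
round 2: derive reach(i,i) via R1 from reach(i,d), reach(d,i)
round 2: derive reach(i,j) via R1 from reach(i,h), reach(h,j)
round 2: derive reach(j,i) via R1 from reach(j,c), reach(c,i)
round 2: derive reach(j,j) via R1 from reach(j,c), reach(c,j)
round 2: derive anc(a,a) via R2 from reach(a,a)
round 2: derive anc(a,d) via R2 from reach(a,d)
round 2: derive anc(c,d) via R2 from reach(c,d)
round 2: derive anc(c,i) via R2 from reach(c,i)
round 2: derive anc(c,j) via R2 from reach(c,j)
round 2: derive anc(d,h) via R2 from reach(d,h)
round 2: derive anc(d,i) via R2 from reach(d,i)
round 2: derive anc(h,j) via R2 from reach(h,j)
round 2: derive anc(i,d) via R2 from reach(i,d)
round 2: derive anc(i,h) via R2 from reach(i,h)
round 2: derive anc(j,c) via R2 from reach(j,c)
round 2: derive anc(j,d) via R2 from reach(j,d)
round 2: derive anc(j,h) via R2 from reach(j,h)
round 3: derive reach(a,c) via R1 from reach(a,h), reach(h,c)
round 3: derive reach(a,j) via R1 from reach(a,d), reach(d,j)
round 3: derive reach(d,c) via R1 from reach(d,h), reach(h,c)
round 3: derive reach(h,i) via R1 from reach(h,c), reach(c,i)
round 3: derive reach(i,c) via R1 from reach(i,h), reach(h,c)
round 3: derive anc(a,h) via R2 from reach(a,h)
round 3: derive anc(a,i) via R2 from reach(a,i)
round 3: derive anc(c,c) via R2 from reach(c,c)
round 3: derive anc(c,h) via R2 from reach(c,h)
round 3: derive anc(d,d) via R2 from reach(d,d)
round 3: derive anc(d,j) via R2 from reach(d,j)
round 3: derive anc(h,c) via R2 from reach(h,c)
round 3: derive anc(h,d) via R2 from reach(h,d)
round 3: derive anc(h,h) via R2 from reach(h,h)
round 3: derive anc(i,i) via R2 from reach(i,i)
round 3: derive anc(i,j) via R2 from reach(i,j)
round 3: derive anc(j,i) via R2 from reach(j,i)
round 3: derive anc(j,j) via R2 from reach(j,j)
round 4: derive anc(a,c) via R2 from reach(a,c)
round 4: derive anc(a,j) via R2 from reach(a,j)
round 4: derive anc(d,c) via R2 from reach(d,c)
round 4: derive anc(h,i) via R2 from reach(h,i)
round 4: derive anc(i,c) via R2 from reach(i,c)

no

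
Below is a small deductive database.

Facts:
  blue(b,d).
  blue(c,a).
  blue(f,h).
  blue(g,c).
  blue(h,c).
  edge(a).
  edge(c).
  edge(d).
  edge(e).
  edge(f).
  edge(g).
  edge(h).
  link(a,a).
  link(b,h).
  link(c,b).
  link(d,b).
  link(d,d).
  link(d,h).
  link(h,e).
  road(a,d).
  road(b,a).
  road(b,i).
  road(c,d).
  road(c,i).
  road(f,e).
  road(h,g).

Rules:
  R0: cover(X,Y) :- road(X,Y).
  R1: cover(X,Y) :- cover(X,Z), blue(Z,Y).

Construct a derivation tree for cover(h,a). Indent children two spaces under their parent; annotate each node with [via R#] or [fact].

round 1: derive cover(a,d) via R0 from road(a,d)
round 1: derive cover(b,a) via R0 from road(b,a)
round 1: derive cover(b,i) via R0 from road(b,i)
round 1: derive cover(c,d) via R0 from road(c,d)
round 1: derive cover(c,i) via R0 from road(c,i)
round 1: derive cover(f,e) via R0 from road(f,e)
round 1: derive cover(h,g) via R0 from road(h,g)
round 2: derive cover(h,c) via R1 from cover(h,g), blue(g,c)
round 3: derive cover(h,a) via R1 from cover(h,c), blue(c,a)

cover(h,a)  [via R1]
  cover(h,c)  [via R1]
    cover(h,g)  [via R0]
      road(h,g)  [fact]
    blue(g,c)  [fact]
  blue(c,a)  [fact]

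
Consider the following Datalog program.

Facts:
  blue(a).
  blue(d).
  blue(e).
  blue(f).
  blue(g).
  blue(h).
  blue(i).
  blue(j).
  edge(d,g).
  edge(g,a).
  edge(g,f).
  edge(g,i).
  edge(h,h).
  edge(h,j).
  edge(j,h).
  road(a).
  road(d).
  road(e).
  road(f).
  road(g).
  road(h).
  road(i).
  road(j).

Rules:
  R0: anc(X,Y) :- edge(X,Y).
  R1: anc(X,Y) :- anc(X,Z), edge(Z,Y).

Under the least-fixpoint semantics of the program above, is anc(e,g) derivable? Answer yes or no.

round 1: derive anc(d,g) via R0 from edge(d,g)
round 1: derive anc(g,a) via R0 from edge(g,a)
round 1: derive anc(g,f) via R0 from edge(g,f)
round 1: derive anc(g,i) via R0 from edge(g,i)
round 1: derive anc(h,h) via R0 from edge(h,h)
round 1: derive anc(h,j) via R0 from edge(h,j)
round 1: derive anc(j,h) via R0 from edge(j,h)
round 2: derive anc(d,a) via R1 from anc(d,g), edge(g,a)
round 2: derive anc(d,f) via R1 from anc(d,g), edge(g,f)
round 2: derive anc(d,i) via R1 from anc(d,g), edge(g,i)
round 2: derive anc(j,j) via R1 from anc(j,h), edge(h,j)

no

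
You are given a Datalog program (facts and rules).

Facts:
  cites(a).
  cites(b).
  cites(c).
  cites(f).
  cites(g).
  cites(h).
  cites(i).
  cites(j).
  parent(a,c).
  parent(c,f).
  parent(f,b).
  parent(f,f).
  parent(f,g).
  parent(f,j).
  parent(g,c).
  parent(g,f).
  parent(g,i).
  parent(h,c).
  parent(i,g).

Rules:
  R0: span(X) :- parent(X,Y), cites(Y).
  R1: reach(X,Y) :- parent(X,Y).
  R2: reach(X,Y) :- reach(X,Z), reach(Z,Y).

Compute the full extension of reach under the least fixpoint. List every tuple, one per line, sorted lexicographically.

reach(a,b)
reach(a,c)
reach(a,f)
reach(a,g)
reach(a,i)
reach(a,j)
reach(c,b)
reach(c,c)
reach(c,f)
reach(c,g)
reach(c,i)
reach(c,j)
reach(f,b)
reach(f,c)
reach(f,f)
reach(f,g)
reach(f,i)
reach(f,j)
reach(g,b)
reach(g,c)
reach(g,f)
reach(g,g)
reach(g,i)
reach(g,j)
reach(h,b)
reach(h,c)
reach(h,f)
reach(h,g)
reach(h,i)
reach(h,j)
reach(i,b)
reach(i,c)
reach(i,f)
reach(i,g)
reach(i,i)
reach(i,j)

round 1: derive reach(a,c) via R1 from parent(a,c)
round 1: derive reach(c,f) via R1 from parent(c,f)
round 1: derive reach(f,b) via R1 from parent(f,b)
round 1: derive reach(f,f) via R1 from parent(f,f)
round 1: derive reach(f,g) via R1 from parent(f,g)
round 1: derive reach(f,j) via R1 from parent(f,j)
round 1: derive reach(g,c) via R1 from parent(g,c)
round 1: derive reach(g,f) via R1 from parent(g,f)
round 1: derive reach(g,i) via R1 from parent(g,i)
round 1: derive reach(h,c) via R1 from parent(h,c)
round 1: derive reach(i,g) via R1 from parent(i,g)
round 2: derive reach(a,f) via R2 from reach(a,c), reach(c,f)
round 2: derive reach(c,b) via R2 from reach(c,f), reach(f,b)
round 2: derive reach(c,g) via R2 from reach(c,f), reach(f,g)
round 2: derive reach(c,j) via R2 from reach(c,f), reach(f,j)
round 2: derive reach(f,c) via R2 from reach(f,g), reach(g,c)
round 2: derive reach(f,i) via R2 from reach(f,g), reach(g,i)
round 2: derive reach(g,b) via R2 from reach(g,f), reach(f,b)
round 2: derive reach(g,g) via R2 from reach(g,f), reach(f,g)
round 2: derive reach(g,j) via R2 from reach(g,f), reach(f,j)
round 2: derive reach(h,f) via R2 from reach(h,c), reach(c,f)
round 2: derive reach(i,c) via R2 from reach(i,g), reach(g,c)
round 2: derive reach(i,f) via R2 from reach(i,g), reach(g,f)
round 2: derive reach(i,i) via R2 from reach(i,g), reach(g,i)
round 3: derive reach(a,b) via R2 from reach(a,c), reach(c,b)
round 3: derive reach(a,g) via R2 from reach(a,c), reach(c,g)
round 3: derive reach(a,i) via R2 from reach(a,f), reach(f,i)
round 3: derive reach(a,j) via R2 from reach(a,c), reach(c,j)
round 3: derive reach(c,c) via R2 from reach(c,f), reach(f,c)
round 3: derive reach(c,i) via R2 from reach(c,f), reach(f,i)
round 3: derive reach(h,b) via R2 from reach(h,c), reach(c,b)
round 3: derive reach(h,g) via R2 from reach(h,c), reach(c,g)
round 3: derive reach(h,i) via R2 from reach(h,f), reach(f,i)
round 3: derive reach(h,j) via R2 from reach(h,c), reach(c,j)
round 3: derive reach(i,b) via R2 from reach(i,c), reach(c,b)
round 3: derive reach(i,j) via R2 from reach(i,c), reach(c,j)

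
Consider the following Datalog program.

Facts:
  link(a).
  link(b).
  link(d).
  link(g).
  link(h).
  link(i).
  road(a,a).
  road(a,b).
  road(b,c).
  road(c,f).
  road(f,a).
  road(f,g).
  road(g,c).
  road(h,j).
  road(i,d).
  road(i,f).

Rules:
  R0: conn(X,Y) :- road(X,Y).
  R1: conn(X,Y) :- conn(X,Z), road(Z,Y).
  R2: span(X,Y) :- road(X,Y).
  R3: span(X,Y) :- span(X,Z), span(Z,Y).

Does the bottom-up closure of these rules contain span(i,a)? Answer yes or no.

round 1: derive span(a,a) via R2 from road(a,a)
round 1: derive span(a,b) via R2 from road(a,b)
round 1: derive span(b,c) via R2 from road(b,c)
round 1: derive span(c,f) via R2 from road(c,f)
round 1: derive span(f,a) via R2 from road(f,a)
round 1: derive span(f,g) via R2 from road(f,g)
round 1: derive span(g,c) via R2 from road(g,c)
round 1: derive span(h,j) via R2 from road(h,j)
round 1: derive span(i,d) via R2 from road(i,d)
round 1: derive span(i,f) via R2 from road(i,f)
round 2: derive span(a,c) via R3 from span(a,b), span(b,c)
round 2: derive span(b,f) via R3 from span(b,c), span(c,f)
round 2: derive span(c,a) via R3 from span(c,f), span(f,a)
round 2: derive span(c,g) via R3 from span(c,f), span(f,g)
round 2: derive span(f,b) via R3 from span(f,a), span(a,b)
round 2: derive span(f,c) via R3 from span(f,g), span(g,c)
round 2: derive span(g,f) via R3 from span(g,c), span(c,f)
round 2: derive span(i,a) via R3 from span(i,f), span(f,a)
round 2: derive span(i,g) via R3 from span(i,f), span(f,g)
round 3: derive span(a,f) via R3 from span(a,b), span(b,f)
round 3: derive span(a,g) via R3 from span(a,c), span(c,g)
round 3: derive span(b,a) via R3 from span(b,c), span(c,a)
round 3: derive span(b,b) via R3 from span(b,f), span(f,b)
round 3: derive span(b,g) via R3 from span(b,c), span(c,g)
round 3: derive span(c,b) via R3 from span(c,a), span(a,b)
round 3: derive span(c,c) via R3 from span(c,a), span(a,c)
round 3: derive span(f,f) via R3 from span(f,b), span(b,f)
round 3: derive span(g,a) via R3 from span(g,c), span(c,a)
round 3: derive span(g,b) via R3 from span(g,f), span(f,b)
round 3: derive span(g,g) via R3 from span(g,c), span(c,g)
round 3: derive span(i,b) via R3 from span(i,a), span(a,b)
round 3: derive span(i,c) via R3 from span(i,a), span(a,c)

yes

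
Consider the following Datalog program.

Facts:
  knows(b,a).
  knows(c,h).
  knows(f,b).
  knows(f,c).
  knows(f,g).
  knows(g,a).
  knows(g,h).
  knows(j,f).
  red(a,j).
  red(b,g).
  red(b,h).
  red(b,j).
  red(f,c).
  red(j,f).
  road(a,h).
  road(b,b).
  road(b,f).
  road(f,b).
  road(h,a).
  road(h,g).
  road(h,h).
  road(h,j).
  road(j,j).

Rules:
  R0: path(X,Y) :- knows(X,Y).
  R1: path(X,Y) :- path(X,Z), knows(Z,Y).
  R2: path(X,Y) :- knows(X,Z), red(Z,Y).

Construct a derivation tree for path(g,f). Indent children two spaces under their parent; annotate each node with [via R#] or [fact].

round 1: derive path(b,a) via R0 from knows(b,a)
round 1: derive path(c,h) via R0 from knows(c,h)
round 1: derive path(f,b) via R0 from knows(f,b)
round 1: derive path(f,c) via R0 from knows(f,c)
round 1: derive path(f,g) via R0 from knows(f,g)
round 1: derive path(g,a) via R0 from knows(g,a)
round 1: derive path(g,h) via R0 from knows(g,h)
round 1: derive path(j,f) via R0 from knows(j,f)
round 1: derive path(b,j) via R2 from knows(b,a), red(a,j)
round 1: derive path(f,h) via R2 from knows(f,b), red(b,h)
round 1: derive path(f,j) via R2 from knows(f,b), red(b,j)
round 1: derive path(g,j) via R2 from knows(g,a), red(a,j)
round 1: derive path(j,c) via R2 from knows(j,f), red(f,c)
round 2: derive path(b,f) via R1 from path(b,j), knows(j,f)
round 2: derive path(f,a) via R1 from path(f,b), knows(b,a)
round 2: derive path(f,f) via R1 from path(f,j), knows(j,f)
round 2: derive path(g,f) via R1 from path(g,j), knows(j,f)
round 2: derive path(j,b) via R1 from path(j,f), knows(f,b)
round 2: derive path(j,g) via R1 from path(j,f), knows(f,g)
round 2: derive path(j,h) via R1 from path(j,c), knows(c,h)
round 3: derive path(b,b) via R1 from path(b,f), knows(f,b)
round 3: derive path(b,c) via R1 from path(b,f), knows(f,c)
round 3: derive path(b,g) via R1 from path(b,f), knows(f,g)
round 3: derive path(g,b) via R1 from path(g,f), knows(f,b)
round 3: derive path(g,c) via R1 from path(g,f), knows(f,c)
round 3: derive path(g,g) via R1 from path(g,f), knows(f,g)
round 3: derive path(j,a) via R1 from path(j,b), knows(b,a)
round 4: derive path(b,h) via R1 from path(b,c), knows(c,h)

path(g,f)  [via R1]
  path(g,j)  [via R2]
    knows(g,a)  [fact]
    red(a,j)  [fact]
  knows(j,f)  [fact]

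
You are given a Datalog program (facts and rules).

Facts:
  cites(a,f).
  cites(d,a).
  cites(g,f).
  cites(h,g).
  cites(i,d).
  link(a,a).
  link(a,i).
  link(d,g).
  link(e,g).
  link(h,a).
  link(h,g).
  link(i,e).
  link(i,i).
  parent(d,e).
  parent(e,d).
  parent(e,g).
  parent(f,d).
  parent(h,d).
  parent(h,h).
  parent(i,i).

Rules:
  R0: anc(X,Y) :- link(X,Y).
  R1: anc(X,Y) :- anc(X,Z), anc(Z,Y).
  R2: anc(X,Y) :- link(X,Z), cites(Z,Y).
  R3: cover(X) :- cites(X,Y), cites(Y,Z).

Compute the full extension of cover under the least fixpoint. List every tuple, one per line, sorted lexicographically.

round 1: derive cover(d) via R3 from cites(d,a), cites(a,f)
round 1: derive cover(h) via R3 from cites(h,g), cites(g,f)
round 1: derive cover(i) via R3 from cites(i,d), cites(d,a)

cover(d)
cover(h)
cover(i)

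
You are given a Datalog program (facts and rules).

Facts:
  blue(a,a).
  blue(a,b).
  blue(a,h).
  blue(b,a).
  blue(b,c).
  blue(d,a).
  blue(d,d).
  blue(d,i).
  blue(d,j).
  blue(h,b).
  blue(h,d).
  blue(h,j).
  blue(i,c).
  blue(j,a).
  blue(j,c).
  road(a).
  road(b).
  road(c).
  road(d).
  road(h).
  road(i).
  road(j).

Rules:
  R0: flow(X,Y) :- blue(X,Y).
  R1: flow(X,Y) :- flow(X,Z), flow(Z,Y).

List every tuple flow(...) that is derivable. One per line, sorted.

flow(a,a)
flow(a,b)
flow(a,c)
flow(a,d)
flow(a,h)
flow(a,i)
flow(a,j)
flow(b,a)
flow(b,b)
flow(b,c)
flow(b,d)
flow(b,h)
flow(b,i)
flow(b,j)
flow(d,a)
flow(d,b)
flow(d,c)
flow(d,d)
flow(d,h)
flow(d,i)
flow(d,j)
flow(h,a)
flow(h,b)
flow(h,c)
flow(h,d)
flow(h,h)
flow(h,i)
flow(h,j)
flow(i,c)
flow(j,a)
flow(j,b)
flow(j,c)
flow(j,d)
flow(j,h)
flow(j,i)
flow(j,j)

round 1: derive flow(a,a) via R0 from blue(a,a)
round 1: derive flow(a,b) via R0 from blue(a,b)
round 1: derive flow(a,h) via R0 from blue(a,h)
round 1: derive flow(b,a) via R0 from blue(b,a)
round 1: derive flow(b,c) via R0 from blue(b,c)
round 1: derive flow(d,a) via R0 from blue(d,a)
round 1: derive flow(d,d) via R0 from blue(d,d)
round 1: derive flow(d,i) via R0 from blue(d,i)
round 1: derive flow(d,j) via R0 from blue(d,j)
round 1: derive flow(h,b) via R0 from blue(h,b)
round 1: derive flow(h,d) via R0 from blue(h,d)
round 1: derive flow(h,j) via R0 from blue(h,j)
round 1: derive flow(i,c) via R0 from blue(i,c)
round 1: derive flow(j,a) via R0 from blue(j,a)
round 1: derive flow(j,c) via R0 from blue(j,c)
round 2: derive flow(a,c) via R1 from flow(a,b), flow(b,c)
round 2: derive flow(a,d) via R1 from flow(a,h), flow(h,d)
round 2: derive flow(a,j) via R1 from flow(a,h), flow(h,j)
round 2: derive flow(b,b) via R1 from flow(b,a), flow(a,b)
round 2: derive flow(b,h) via R1 from flow(b,a), flow(a,h)
round 2: derive flow(d,b) via R1 from flow(d,a), flow(a,b)
round 2: derive flow(d,c) via R1 from flow(d,i), flow(i,c)
round 2: derive flow(d,h) via R1 from flow(d,a), flow(a,h)
round 2: derive flow(h,a) via R1 from flow(h,b), flow(b,a)
round 2: derive flow(h,c) via R1 from flow(h,b), flow(b,c)
round 2: derive flow(h,i) via R1 from flow(h,d), flow(d,i)
round 2: derive flow(j,b) via R1 from flow(j,a), flow(a,b)
round 2: derive flow(j,h) via R1 from flow(j,a), flow(a,h)
round 3: derive flow(a,i) via R1 from flow(a,d), flow(d,i)
round 3: derive flow(b,d) via R1 from flow(b,a), flow(a,d)
round 3: derive flow(b,i) via R1 from flow(b,h), flow(h,i)
round 3: derive flow(b,j) via R1 from flow(b,a), flow(a,j)
round 3: derive flow(h,h) via R1 from flow(h,a), flow(a,h)
round 3: derive flow(j,d) via R1 from flow(j,a), flow(a,d)
round 3: derive flow(j,i) via R1 from flow(j,h), flow(h,i)
round 3: derive flow(j,j) via R1 from flow(j,a), flow(a,j)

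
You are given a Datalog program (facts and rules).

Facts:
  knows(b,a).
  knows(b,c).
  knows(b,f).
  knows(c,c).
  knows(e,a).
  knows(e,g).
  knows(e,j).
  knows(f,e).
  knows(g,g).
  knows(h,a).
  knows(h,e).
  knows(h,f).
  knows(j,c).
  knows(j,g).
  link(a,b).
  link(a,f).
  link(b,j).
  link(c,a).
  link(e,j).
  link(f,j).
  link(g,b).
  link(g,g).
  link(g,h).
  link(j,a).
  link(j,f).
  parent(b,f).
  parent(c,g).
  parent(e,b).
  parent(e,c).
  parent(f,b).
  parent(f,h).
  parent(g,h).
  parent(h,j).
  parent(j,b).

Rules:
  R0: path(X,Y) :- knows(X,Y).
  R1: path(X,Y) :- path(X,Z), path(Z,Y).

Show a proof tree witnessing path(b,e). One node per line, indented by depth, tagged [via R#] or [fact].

path(b,e)  [via R1]
  path(b,f)  [via R0]
    knows(b,f)  [fact]
  path(f,e)  [via R0]
    knows(f,e)  [fact]

round 1: derive path(b,a) via R0 from knows(b,a)
round 1: derive path(b,c) via R0 from knows(b,c)
round 1: derive path(b,f) via R0 from knows(b,f)
round 1: derive path(c,c) via R0 from knows(c,c)
round 1: derive path(e,a) via R0 from knows(e,a)
round 1: derive path(e,g) via R0 from knows(e,g)
round 1: derive path(e,j) via R0 from knows(e,j)
round 1: derive path(f,e) via R0 from knows(f,e)
round 1: derive path(g,g) via R0 from knows(g,g)
round 1: derive path(h,a) via R0 from knows(h,a)
round 1: derive path(h,e) via R0 from knows(h,e)
round 1: derive path(h,f) via R0 from knows(h,f)
round 1: derive path(j,c) via R0 from knows(j,c)
round 1: derive path(j,g) via R0 from knows(j,g)
round 2: derive path(b,e) via R1 from path(b,f), path(f,e)
round 2: derive path(e,c) via R1 from path(e,j), path(j,c)
round 2: derive path(f,a) via R1 from path(f,e), path(e,a)
round 2: derive path(f,g) via R1 from path(f,e), path(e,g)
round 2: derive path(f,j) via R1 from path(f,e), path(e,j)
round 2: derive path(h,g) via R1 from path(h,e), path(e,g)
round 2: derive path(h,j) via R1 from path(h,e), path(e,j)
round 3: derive path(b,g) via R1 from path(b,e), path(e,g)
round 3: derive path(b,j) via R1 from path(b,e), path(e,j)
round 3: derive path(f,c) via R1 from path(f,e), path(e,c)
round 3: derive path(h,c) via R1 from path(h,e), path(e,c)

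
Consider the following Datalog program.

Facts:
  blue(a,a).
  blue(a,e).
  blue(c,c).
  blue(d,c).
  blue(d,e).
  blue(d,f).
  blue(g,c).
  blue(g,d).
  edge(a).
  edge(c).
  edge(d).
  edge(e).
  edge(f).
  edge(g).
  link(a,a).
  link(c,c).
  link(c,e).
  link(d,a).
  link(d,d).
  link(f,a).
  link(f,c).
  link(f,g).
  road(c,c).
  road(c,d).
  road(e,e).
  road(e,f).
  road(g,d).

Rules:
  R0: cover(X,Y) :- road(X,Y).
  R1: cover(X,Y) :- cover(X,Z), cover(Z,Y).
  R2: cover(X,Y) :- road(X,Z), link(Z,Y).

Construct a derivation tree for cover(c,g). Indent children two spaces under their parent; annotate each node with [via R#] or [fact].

cover(c,g)  [via R1]
  cover(c,e)  [via R2]
    road(c,c)  [fact]
    link(c,e)  [fact]
  cover(e,g)  [via R2]
    road(e,f)  [fact]
    link(f,g)  [fact]

round 1: derive cover(c,c) via R0 from road(c,c)
round 1: derive cover(c,d) via R0 from road(c,d)
round 1: derive cover(e,e) via R0 from road(e,e)
round 1: derive cover(e,f) via R0 from road(e,f)
round 1: derive cover(g,d) via R0 from road(g,d)
round 1: derive cover(c,a) via R2 from road(c,d), link(d,a)
round 1: derive cover(c,e) via R2 from road(c,c), link(c,e)
round 1: derive cover(e,a) via R2 from road(e,f), link(f,a)
round 1: derive cover(e,c) via R2 from road(e,f), link(f,c)
round 1: derive cover(e,g) via R2 from road(e,f), link(f,g)
round 1: derive cover(g,a) via R2 from road(g,d), link(d,a)
round 2: derive cover(c,f) via R1 from cover(c,e), cover(e,f)
round 2: derive cover(c,g) via R1 from cover(c,e), cover(e,g)
round 2: derive cover(e,d) via R1 from cover(e,c), cover(c,d)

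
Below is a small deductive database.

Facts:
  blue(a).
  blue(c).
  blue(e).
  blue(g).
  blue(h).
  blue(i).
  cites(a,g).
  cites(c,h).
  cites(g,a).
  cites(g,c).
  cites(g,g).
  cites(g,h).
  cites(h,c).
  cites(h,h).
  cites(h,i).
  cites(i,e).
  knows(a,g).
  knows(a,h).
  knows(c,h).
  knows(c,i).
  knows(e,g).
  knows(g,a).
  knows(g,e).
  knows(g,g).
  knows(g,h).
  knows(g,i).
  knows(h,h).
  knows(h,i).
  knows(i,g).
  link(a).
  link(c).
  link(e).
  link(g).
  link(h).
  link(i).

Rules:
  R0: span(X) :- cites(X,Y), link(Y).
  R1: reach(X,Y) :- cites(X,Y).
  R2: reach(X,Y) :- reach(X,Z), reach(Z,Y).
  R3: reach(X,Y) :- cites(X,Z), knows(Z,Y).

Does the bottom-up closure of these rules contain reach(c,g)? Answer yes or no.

yes

round 1: derive reach(a,g) via R1 from cites(a,g)
round 1: derive reach(c,h) via R1 from cites(c,h)
round 1: derive reach(g,a) via R1 from cites(g,a)
round 1: derive reach(g,c) via R1 from cites(g,c)
round 1: derive reach(g,g) via R1 from cites(g,g)
round 1: derive reach(g,h) via R1 from cites(g,h)
round 1: derive reach(h,c) via R1 from cites(h,c)
round 1: derive reach(h,h) via R1 from cites(h,h)
round 1: derive reach(h,i) via R1 from cites(h,i)
round 1: derive reach(i,e) via R1 from cites(i,e)
round 1: derive reach(a,a) via R3 from cites(a,g), knows(g,a)
round 1: derive reach(a,e) via R3 from cites(a,g), knows(g,e)
round 1: derive reach(a,h) via R3 from cites(a,g), knows(g,h)
round 1: derive reach(a,i) via R3 from cites(a,g), knows(g,i)
round 1: derive reach(c,i) via R3 from cites(c,h), knows(h,i)
round 1: derive reach(g,e) via R3 from cites(g,g), knows(g,e)
round 1: derive reach(g,i) via R3 from cites(g,c), knows(c,i)
round 1: derive reach(h,g) via R3 from cites(h,i), knows(i,g)
round 1: derive reach(i,g) via R3 from cites(i,e), knows(e,g)
round 2: derive reach(a,c) via R2 from reach(a,g), reach(g,c)
round 2: derive reach(c,c) via R2 from reach(c,h), reach(h,c)
round 2: derive reach(c,e) via R2 from reach(c,i), reach(i,e)
round 2: derive reach(c,g) via R2 from reach(c,h), reach(h,g)
round 2: derive reach(h,a) via R2 from reach(h,g), reach(g,a)
round 2: derive reach(h,e) via R2 from reach(h,g), reach(g,e)
round 2: derive reach(i,a) via R2 from reach(i,g), reach(g,a)
round 2: derive reach(i,c) via R2 from reach(i,g), reach(g,c)
round 2: derive reach(i,h) via R2 from reach(i,g), reach(g,h)
round 2: derive reach(i,i) via R2 from reach(i,g), reach(g,i)
round 3: derive reach(c,a) via R2 from reach(c,g), reach(g,a)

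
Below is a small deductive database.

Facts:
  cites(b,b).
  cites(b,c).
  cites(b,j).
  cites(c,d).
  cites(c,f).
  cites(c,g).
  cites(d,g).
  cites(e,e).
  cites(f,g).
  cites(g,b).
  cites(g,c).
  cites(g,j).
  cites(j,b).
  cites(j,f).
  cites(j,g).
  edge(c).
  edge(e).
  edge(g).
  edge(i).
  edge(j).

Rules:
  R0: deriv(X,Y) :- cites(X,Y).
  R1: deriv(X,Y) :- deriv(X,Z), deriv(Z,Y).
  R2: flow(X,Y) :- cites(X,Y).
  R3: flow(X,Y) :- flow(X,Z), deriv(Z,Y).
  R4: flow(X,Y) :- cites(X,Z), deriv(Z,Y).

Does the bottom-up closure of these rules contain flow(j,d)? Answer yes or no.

round 1: derive deriv(b,b) via R0 from cites(b,b)
round 1: derive deriv(b,c) via R0 from cites(b,c)
round 1: derive deriv(b,j) via R0 from cites(b,j)
round 1: derive deriv(c,d) via R0 from cites(c,d)
round 1: derive deriv(c,f) via R0 from cites(c,f)
round 1: derive deriv(c,g) via R0 from cites(c,g)
round 1: derive deriv(d,g) via R0 from cites(d,g)
round 1: derive deriv(e,e) via R0 from cites(e,e)
round 1: derive deriv(f,g) via R0 from cites(f,g)
round 1: derive deriv(g,b) via R0 from cites(g,b)
round 1: derive deriv(g,c) via R0 from cites(g,c)
round 1: derive deriv(g,j) via R0 from cites(g,j)
round 1: derive deriv(j,b) via R0 from cites(j,b)
round 1: derive deriv(j,f) via R0 from cites(j,f)
round 1: derive deriv(j,g) via R0 from cites(j,g)
round 1: derive flow(b,b) via R2 from cites(b,b)
round 1: derive flow(b,c) via R2 from cites(b,c)
round 1: derive flow(b,j) via R2 from cites(b,j)
round 1: derive flow(c,d) via R2 from cites(c,d)
round 1: derive flow(c,f) via R2 from cites(c,f)
round 1: derive flow(c,g) via R2 from cites(c,g)
round 1: derive flow(d,g) via R2 from cites(d,g)
round 1: derive flow(e,e) via R2 from cites(e,e)
round 1: derive flow(f,g) via R2 from cites(f,g)
round 1: derive flow(g,b) via R2 from cites(g,b)
round 1: derive flow(g,c) via R2 from cites(g,c)
round 1: derive flow(g,j) via R2 from cites(g,j)
round 1: derive flow(j,b) via R2 from cites(j,b)
round 1: derive flow(j,f) via R2 from cites(j,f)
round 1: derive flow(j,g) via R2 from cites(j,g)
round 2: derive deriv(b,d) via R1 from deriv(b,c), deriv(c,d)
round 2: derive deriv(b,f) via R1 from deriv(b,c), deriv(c,f)
round 2: derive deriv(b,g) via R1 from deriv(b,c), deriv(c,g)
round 2: derive deriv(c,b) via R1 from deriv(c,g), deriv(g,b)
round 2: derive deriv(c,c) via R1 from deriv(c,g), deriv(g,c)
round 2: derive deriv(c,j) via R1 from deriv(c,g), deriv(g,j)
round 2: derive deriv(d,b) via R1 from deriv(d,g), deriv(g,b)
round 2: derive deriv(d,c) via R1 from deriv(d,g), deriv(g,c)
round 2: derive deriv(d,j) via R1 from deriv(d,g), deriv(g,j)
round 2: derive deriv(f,b) via R1 from deriv(f,g), deriv(g,b)
round 2: derive deriv(f,c) via R1 from deriv(f,g), deriv(g,c)
round 2: derive deriv(f,j) via R1 from deriv(f,g), deriv(g,j)
round 2: derive deriv(g,d) via R1 from deriv(g,c), deriv(c,d)
round 2: derive deriv(g,f) via R1 from deriv(g,c), deriv(c,f)
round 2: derive deriv(g,g) via R1 from deriv(g,c), deriv(c,g)
round 2: derive deriv(j,c) via R1 from deriv(j,b), deriv(b,c)
round 2: derive deriv(j,j) via R1 from deriv(j,b), deriv(b,j)
round 2: derive flow(b,d) via R3 from flow(b,c), deriv(c,d)
round 2: derive flow(b,f) via R3 from flow(b,c), deriv(c,f)
round 2: derive flow(b,g) via R3 from flow(b,c), deriv(c,g)
round 2: derive flow(c,b) via R3 from flow(c,g), deriv(g,b)
round 2: derive flow(c,c) via R3 from flow(c,g), deriv(g,c)
round 2: derive flow(c,j) via R3 from flow(c,g), deriv(g,j)
round 2: derive flow(d,b) via R3 from flow(d,g), deriv(g,b)
round 2: derive flow(d,c) via R3 from flow(d,g), deriv(g,c)
round 2: derive flow(d,j) via R3 from flow(d,g), deriv(g,j)
round 2: derive flow(f,b) via R3 from flow(f,g), deriv(g,b)
round 2: derive flow(f,c) via R3 from flow(f,g), deriv(g,c)
round 2: derive flow(f,j) via R3 from flow(f,g), deriv(g,j)
round 2: derive flow(g,d) via R3 from flow(g,c), deriv(c,d)
round 2: derive flow(g,f) via R3 from flow(g,c), deriv(c,f)
round 2: derive flow(g,g) via R3 from flow(g,c), deriv(c,g)
round 2: derive flow(j,c) via R3 from flow(j,b), deriv(b,c)
round 2: derive flow(j,j) via R3 from flow(j,b), deriv(b,j)
round 3: derive deriv(d,d) via R1 from deriv(d,b), deriv(b,d)
round 3: derive deriv(d,f) via R1 from deriv(d,b), deriv(b,f)
round 3: derive deriv(f,d) via R1 from deriv(f,b), deriv(b,d)
round 3: derive deriv(f,f) via R1 from deriv(f,b), deriv(b,f)
round 3: derive deriv(j,d) via R1 from deriv(j,b), deriv(b,d)
round 3: derive flow(d,d) via R3 from flow(d,b), deriv(b,d)
round 3: derive flow(d,f) via R3 from flow(d,b), deriv(b,f)
round 3: derive flow(f,d) via R3 from flow(f,b), deriv(b,d)
round 3: derive flow(f,f) via R3 from flow(f,b), deriv(b,f)
round 3: derive flow(j,d) via R3 from flow(j,b), deriv(b,d)

yes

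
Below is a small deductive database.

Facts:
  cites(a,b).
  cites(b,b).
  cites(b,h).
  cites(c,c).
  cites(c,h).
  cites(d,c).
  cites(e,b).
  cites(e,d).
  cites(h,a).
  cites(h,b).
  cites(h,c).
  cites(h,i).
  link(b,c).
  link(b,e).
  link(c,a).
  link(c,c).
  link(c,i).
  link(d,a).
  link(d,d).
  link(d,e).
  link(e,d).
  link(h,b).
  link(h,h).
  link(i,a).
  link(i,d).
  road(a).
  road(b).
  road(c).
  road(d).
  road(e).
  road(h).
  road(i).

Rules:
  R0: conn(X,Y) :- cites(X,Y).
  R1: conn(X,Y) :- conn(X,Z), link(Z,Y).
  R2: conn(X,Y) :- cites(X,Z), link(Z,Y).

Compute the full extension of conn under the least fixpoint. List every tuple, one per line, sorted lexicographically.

conn(a,a)
conn(a,b)
conn(a,c)
conn(a,d)
conn(a,e)
conn(a,i)
conn(b,a)
conn(b,b)
conn(b,c)
conn(b,d)
conn(b,e)
conn(b,h)
conn(b,i)
conn(c,a)
conn(c,b)
conn(c,c)
conn(c,d)
conn(c,e)
conn(c,h)
conn(c,i)
conn(d,a)
conn(d,c)
conn(d,d)
conn(d,e)
conn(d,i)
conn(e,a)
conn(e,b)
conn(e,c)
conn(e,d)
conn(e,e)
conn(e,i)
conn(h,a)
conn(h,b)
conn(h,c)
conn(h,d)
conn(h,e)
conn(h,i)

round 1: derive conn(a,b) via R0 from cites(a,b)
round 1: derive conn(b,b) via R0 from cites(b,b)
round 1: derive conn(b,h) via R0 from cites(b,h)
round 1: derive conn(c,c) via R0 from cites(c,c)
round 1: derive conn(c,h) via R0 from cites(c,h)
round 1: derive conn(d,c) via R0 from cites(d,c)
round 1: derive conn(e,b) via R0 from cites(e,b)
round 1: derive conn(e,d) via R0 from cites(e,d)
round 1: derive conn(h,a) via R0 from cites(h,a)
round 1: derive conn(h,b) via R0 from cites(h,b)
round 1: derive conn(h,c) via R0 from cites(h,c)
round 1: derive conn(h,i) via R0 from cites(h,i)
round 1: derive conn(a,c) via R2 from cites(a,b), link(b,c)
round 1: derive conn(a,e) via R2 from cites(a,b), link(b,e)
round 1: derive conn(b,c) via R2 from cites(b,b), link(b,c)
round 1: derive conn(b,e) via R2 from cites(b,b), link(b,e)
round 1: derive conn(c,a) via R2 from cites(c,c), link(c,a)
round 1: derive conn(c,b) via R2 from cites(c,h), link(h,b)
round 1: derive conn(c,i) via R2 from cites(c,c), link(c,i)
round 1: derive conn(d,a) via R2 from cites(d,c), link(c,a)
round 1: derive conn(d,i) via R2 from cites(d,c), link(c,i)
round 1: derive conn(e,a) via R2 from cites(e,d), link(d,a)
round 1: derive conn(e,c) via R2 from cites(e,b), link(b,c)
round 1: derive conn(e,e) via R2 from cites(e,b), link(b,e)
round 1: derive conn(h,d) via R2 from cites(h,i), link(i,d)
round 1: derive conn(h,e) via R2 from cites(h,b), link(b,e)
round 2: derive conn(a,a) via R1 from conn(a,c), link(c,a)
round 2: derive conn(a,d) via R1 from conn(a,e), link(e,d)
round 2: derive conn(a,i) via R1 from conn(a,c), link(c,i)
round 2: derive conn(b,a) via R1 from conn(b,c), link(c,a)
round 2: derive conn(b,d) via R1 from conn(b,e), link(e,d)
round 2: derive conn(b,i) via R1 from conn(b,c), link(c,i)
round 2: derive conn(c,d) via R1 from conn(c,i), link(i,d)
round 2: derive conn(c,e) via R1 from conn(c,b), link(b,e)
round 2: derive conn(d,d) via R1 from conn(d,i), link(i,d)
round 2: derive conn(e,i) via R1 from conn(e,c), link(c,i)
round 3: derive conn(d,e) via R1 from conn(d,d), link(d,e)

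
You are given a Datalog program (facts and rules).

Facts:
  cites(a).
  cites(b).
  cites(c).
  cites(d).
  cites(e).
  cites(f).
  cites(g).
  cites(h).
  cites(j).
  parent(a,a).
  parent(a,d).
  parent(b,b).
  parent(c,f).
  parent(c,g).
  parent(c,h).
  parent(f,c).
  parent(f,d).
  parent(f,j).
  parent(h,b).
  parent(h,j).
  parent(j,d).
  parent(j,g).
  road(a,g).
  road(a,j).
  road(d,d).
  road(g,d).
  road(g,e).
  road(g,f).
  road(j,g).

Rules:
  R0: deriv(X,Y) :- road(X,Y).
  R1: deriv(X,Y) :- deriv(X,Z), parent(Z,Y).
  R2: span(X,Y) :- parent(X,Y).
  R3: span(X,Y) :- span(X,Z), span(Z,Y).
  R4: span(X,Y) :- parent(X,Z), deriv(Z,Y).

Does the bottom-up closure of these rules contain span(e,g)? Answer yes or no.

round 1: derive deriv(a,g) via R0 from road(a,g)
round 1: derive deriv(a,j) via R0 from road(a,j)
round 1: derive deriv(d,d) via R0 from road(d,d)
round 1: derive deriv(g,d) via R0 from road(g,d)
round 1: derive deriv(g,e) via R0 from road(g,e)
round 1: derive deriv(g,f) via R0 from road(g,f)
round 1: derive deriv(j,g) via R0 from road(j,g)
round 1: derive span(a,a) via R2 from parent(a,a)
round 1: derive span(a,d) via R2 from parent(a,d)
round 1: derive span(b,b) via R2 from parent(b,b)
round 1: derive span(c,f) via R2 from parent(c,f)
round 1: derive span(c,g) via R2 from parent(c,g)
round 1: derive span(c,h) via R2 from parent(c,h)
round 1: derive span(f,c) via R2 from parent(f,c)
round 1: derive span(f,d) via R2 from parent(f,d)
round 1: derive span(f,j) via R2 from parent(f,j)
round 1: derive span(h,b) via R2 from parent(h,b)
round 1: derive span(h,j) via R2 from parent(h,j)
round 1: derive span(j,d) via R2 from parent(j,d)
round 1: derive span(j,g) via R2 from parent(j,g)
round 2: derive deriv(a,d) via R1 from deriv(a,j), parent(j,d)
round 2: derive deriv(g,c) via R1 from deriv(g,f), parent(f,c)
round 2: derive deriv(g,j) via R1 from deriv(g,f), parent(f,j)
round 2: derive span(c,b) via R3 from span(c,h), span(h,b)
round 2: derive span(c,c) via R3 from span(c,f), span(f,c)
round 2: derive span(c,d) via R3 from span(c,f), span(f,d)
round 2: derive span(c,j) via R3 from span(c,f), span(f,j)
round 2: derive span(f,f) via R3 from span(f,c), span(c,f)
round 2: derive span(f,g) via R3 from span(f,c), span(c,g)
round 2: derive span(f,h) via R3 from span(f,c), span(c,h)
round 2: derive span(h,d) via R3 from span(h,j), span(j,d)
round 2: derive span(h,g) via R3 from span(h,j), span(j,g)
round 2: derive span(a,g) via R4 from parent(a,a), deriv(a,g)
round 2: derive span(a,j) via R4 from parent(a,a), deriv(a,j)
round 2: derive span(c,e) via R4 from parent(c,g), deriv(g,e)
round 2: derive span(j,e) via R4 from parent(j,g), deriv(g,e)
round 2: derive span(j,f) via R4 from parent(j,g), deriv(g,f)
round 3: derive deriv(g,g) via R1 from deriv(g,c), parent(c,g)
round 3: derive deriv(g,h) via R1 from deriv(g,c), parent(c,h)
round 3: derive span(a,e) via R3 from span(a,j), span(j,e)
round 3: derive span(a,f) via R3 from span(a,j), span(j,f)
round 3: derive span(f,b) via R3 from span(f,c), span(c,b)
round 3: derive span(f,e) via R3 from span(f,c), span(c,e)
round 3: derive span(h,e) via R3 from span(h,j), span(j,e)
round 3: derive span(h,f) via R3 from span(h,j), span(j,f)
round 3: derive span(j,c) via R3 from span(j,f), span(f,c)
round 3: derive span(j,h) via R3 from span(j,f), span(f,h)
round 3: derive span(j,j) via R3 from span(j,f), span(f,j)
round 4: derive deriv(g,b) via R1 from deriv(g,h), parent(h,b)
round 4: derive span(a,b) via R3 from span(a,f), span(f,b)
round 4: derive span(a,c) via R3 from span(a,f), span(f,c)
round 4: derive span(a,h) via R3 from span(a,f), span(f,h)
round 4: derive span(h,c) via R3 from span(h,f), span(f,c)
round 4: derive span(h,h) via R3 from span(h,f), span(f,h)
round 4: derive span(j,b) via R3 from span(j,c), span(c,b)

no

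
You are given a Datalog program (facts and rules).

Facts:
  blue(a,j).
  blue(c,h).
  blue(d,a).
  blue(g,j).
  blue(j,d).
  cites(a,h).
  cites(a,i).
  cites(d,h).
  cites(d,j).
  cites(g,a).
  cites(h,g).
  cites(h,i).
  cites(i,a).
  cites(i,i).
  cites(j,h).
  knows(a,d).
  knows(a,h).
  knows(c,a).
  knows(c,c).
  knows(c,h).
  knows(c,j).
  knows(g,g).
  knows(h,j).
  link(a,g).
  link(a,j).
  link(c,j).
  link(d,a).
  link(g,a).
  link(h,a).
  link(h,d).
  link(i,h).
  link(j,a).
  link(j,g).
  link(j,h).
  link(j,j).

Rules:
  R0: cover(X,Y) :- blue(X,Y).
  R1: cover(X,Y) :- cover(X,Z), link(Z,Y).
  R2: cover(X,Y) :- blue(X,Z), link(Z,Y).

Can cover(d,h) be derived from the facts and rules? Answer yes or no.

round 1: derive cover(a,j) via R0 from blue(a,j)
round 1: derive cover(c,h) via R0 from blue(c,h)
round 1: derive cover(d,a) via R0 from blue(d,a)
round 1: derive cover(g,j) via R0 from blue(g,j)
round 1: derive cover(j,d) via R0 from blue(j,d)
round 1: derive cover(a,a) via R2 from blue(a,j), link(j,a)
round 1: derive cover(a,g) via R2 from blue(a,j), link(j,g)
round 1: derive cover(a,h) via R2 from blue(a,j), link(j,h)
round 1: derive cover(c,a) via R2 from blue(c,h), link(h,a)
round 1: derive cover(c,d) via R2 from blue(c,h), link(h,d)
round 1: derive cover(d,g) via R2 from blue(d,a), link(a,g)
round 1: derive cover(d,j) via R2 from blue(d,a), link(a,j)
round 1: derive cover(g,a) via R2 from blue(g,j), link(j,a)
round 1: derive cover(g,g) via R2 from blue(g,j), link(j,g)
round 1: derive cover(g,h) via R2 from blue(g,j), link(j,h)
round 1: derive cover(j,a) via R2 from blue(j,d), link(d,a)
round 2: derive cover(a,d) via R1 from cover(a,h), link(h,d)
round 2: derive cover(c,g) via R1 from cover(c,a), link(a,g)
round 2: derive cover(c,j) via R1 from cover(c,a), link(a,j)
round 2: derive cover(d,h) via R1 from cover(d,j), link(j,h)
round 2: derive cover(g,d) via R1 from cover(g,h), link(h,d)
round 2: derive cover(j,g) via R1 from cover(j,a), link(a,g)
round 2: derive cover(j,j) via R1 from cover(j,a), link(a,j)
round 3: derive cover(d,d) via R1 from cover(d,h), link(h,d)
round 3: derive cover(j,h) via R1 from cover(j,j), link(j,h)

yes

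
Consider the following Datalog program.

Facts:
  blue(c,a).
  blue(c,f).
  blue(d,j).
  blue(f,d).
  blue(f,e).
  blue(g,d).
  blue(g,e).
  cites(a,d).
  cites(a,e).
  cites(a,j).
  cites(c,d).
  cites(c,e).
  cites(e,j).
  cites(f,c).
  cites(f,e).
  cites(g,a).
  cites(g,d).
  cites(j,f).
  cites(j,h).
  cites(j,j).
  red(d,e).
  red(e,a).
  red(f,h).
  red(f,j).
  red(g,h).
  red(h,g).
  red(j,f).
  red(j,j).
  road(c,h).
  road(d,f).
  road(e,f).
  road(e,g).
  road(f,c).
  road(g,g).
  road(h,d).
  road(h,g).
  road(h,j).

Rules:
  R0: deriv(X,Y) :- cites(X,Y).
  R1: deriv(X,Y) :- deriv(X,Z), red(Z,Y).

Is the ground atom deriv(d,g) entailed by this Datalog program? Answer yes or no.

round 1: derive deriv(a,d) via R0 from cites(a,d)
round 1: derive deriv(a,e) via R0 from cites(a,e)
round 1: derive deriv(a,j) via R0 from cites(a,j)
round 1: derive deriv(c,d) via R0 from cites(c,d)
round 1: derive deriv(c,e) via R0 from cites(c,e)
round 1: derive deriv(e,j) via R0 from cites(e,j)
round 1: derive deriv(f,c) via R0 from cites(f,c)
round 1: derive deriv(f,e) via R0 from cites(f,e)
round 1: derive deriv(g,a) via R0 from cites(g,a)
round 1: derive deriv(g,d) via R0 from cites(g,d)
round 1: derive deriv(j,f) via R0 from cites(j,f)
round 1: derive deriv(j,h) via R0 from cites(j,h)
round 1: derive deriv(j,j) via R0 from cites(j,j)
round 2: derive deriv(a,a) via R1 from deriv(a,e), red(e,a)
round 2: derive deriv(a,f) via R1 from deriv(a,j), red(j,f)
round 2: derive deriv(c,a) via R1 from deriv(c,e), red(e,a)
round 2: derive deriv(e,f) via R1 from deriv(e,j), red(j,f)
round 2: derive deriv(f,a) via R1 from deriv(f,e), red(e,a)
round 2: derive deriv(g,e) via R1 from deriv(g,d), red(d,e)
round 2: derive deriv(j,g) via R1 from deriv(j,h), red(h,g)
round 3: derive deriv(a,h) via R1 from deriv(a,f), red(f,h)
round 3: derive deriv(e,h) via R1 from deriv(e,f), red(f,h)
round 4: derive deriv(a,g) via R1 from deriv(a,h), red(h,g)
round 4: derive deriv(e,g) via R1 from deriv(e,h), red(h,g)

no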